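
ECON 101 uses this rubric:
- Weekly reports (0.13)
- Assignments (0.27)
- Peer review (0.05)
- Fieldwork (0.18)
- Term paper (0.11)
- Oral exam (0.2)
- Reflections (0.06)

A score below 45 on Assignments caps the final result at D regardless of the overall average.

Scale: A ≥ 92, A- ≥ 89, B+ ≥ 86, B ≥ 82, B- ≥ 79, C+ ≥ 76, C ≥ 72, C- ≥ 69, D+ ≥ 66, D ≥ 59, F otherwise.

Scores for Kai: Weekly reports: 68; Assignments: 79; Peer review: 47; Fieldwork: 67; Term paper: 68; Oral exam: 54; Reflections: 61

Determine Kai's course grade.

D+

Assignments score 79 ≥ 45: minimum met.
Weighted total:
  Weekly reports 68 × 0.13 = 8.84
  Assignments 79 × 0.27 = 21.33
  Peer review 47 × 0.05 = 2.35
  Fieldwork 67 × 0.18 = 12.06
  Term paper 68 × 0.11 = 7.48
  Oral exam 54 × 0.2 = 10.8
  Reflections 61 × 0.06 = 3.66
Sum = 66.52
66.52 is ≥ 66 and < 69 → D+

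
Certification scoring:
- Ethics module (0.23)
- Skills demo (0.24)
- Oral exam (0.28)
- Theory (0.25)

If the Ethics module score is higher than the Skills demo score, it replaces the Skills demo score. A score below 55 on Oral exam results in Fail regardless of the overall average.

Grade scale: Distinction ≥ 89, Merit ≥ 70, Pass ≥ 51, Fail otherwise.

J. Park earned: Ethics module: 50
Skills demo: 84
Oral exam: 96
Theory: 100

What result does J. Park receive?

Merit

Ethics module (50) ≤ Skills demo (84), so Skills demo stays at 84.
Oral exam score 96 ≥ 55: minimum met.
Weighted total:
  Ethics module 50 × 0.23 = 11.5
  Skills demo 84 × 0.24 = 20.16
  Oral exam 96 × 0.28 = 26.88
  Theory 100 × 0.25 = 25
Sum = 83.54
83.54 is ≥ 70 and < 89 → Merit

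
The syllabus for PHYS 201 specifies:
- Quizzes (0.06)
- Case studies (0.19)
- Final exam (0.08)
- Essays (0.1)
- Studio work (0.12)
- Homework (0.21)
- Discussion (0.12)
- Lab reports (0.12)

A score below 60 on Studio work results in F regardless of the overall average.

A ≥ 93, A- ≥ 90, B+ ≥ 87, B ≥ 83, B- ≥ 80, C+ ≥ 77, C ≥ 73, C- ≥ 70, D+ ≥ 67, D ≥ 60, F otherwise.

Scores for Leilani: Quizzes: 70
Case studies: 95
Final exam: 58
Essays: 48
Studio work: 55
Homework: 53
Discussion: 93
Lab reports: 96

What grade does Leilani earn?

Studio work score 55 < 60: minimum not met.
Weighted total:
  Quizzes 70 × 0.06 = 4.2
  Case studies 95 × 0.19 = 18.05
  Final exam 58 × 0.08 = 4.64
  Essays 48 × 0.1 = 4.8
  Studio work 55 × 0.12 = 6.6
  Homework 53 × 0.21 = 11.13
  Discussion 93 × 0.12 = 11.16
  Lab reports 96 × 0.12 = 11.52
Sum = 72.1
Because the Studio work minimum was not met, the result is F.

F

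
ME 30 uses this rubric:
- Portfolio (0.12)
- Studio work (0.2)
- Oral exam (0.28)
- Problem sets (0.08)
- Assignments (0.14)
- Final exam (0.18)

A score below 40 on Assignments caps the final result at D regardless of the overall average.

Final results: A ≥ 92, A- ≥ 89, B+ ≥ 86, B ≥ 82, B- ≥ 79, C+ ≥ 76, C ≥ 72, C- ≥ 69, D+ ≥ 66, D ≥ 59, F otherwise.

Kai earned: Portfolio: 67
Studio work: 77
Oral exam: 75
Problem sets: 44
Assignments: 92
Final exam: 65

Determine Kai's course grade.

Assignments score 92 ≥ 40: minimum met.
Weighted total:
  Portfolio 67 × 0.12 = 8.04
  Studio work 77 × 0.2 = 15.4
  Oral exam 75 × 0.28 = 21
  Problem sets 44 × 0.08 = 3.52
  Assignments 92 × 0.14 = 12.88
  Final exam 65 × 0.18 = 11.7
Sum = 72.54
72.54 is ≥ 72 and < 76 → C

C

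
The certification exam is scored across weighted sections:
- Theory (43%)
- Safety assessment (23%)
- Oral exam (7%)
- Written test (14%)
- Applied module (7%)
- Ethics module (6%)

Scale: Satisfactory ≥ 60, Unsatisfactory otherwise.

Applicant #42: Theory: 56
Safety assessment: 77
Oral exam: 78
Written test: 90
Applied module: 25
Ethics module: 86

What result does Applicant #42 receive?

Satisfactory

Weighted total:
  Theory 56 × 0.43 = 24.08
  Safety assessment 77 × 0.23 = 17.71
  Oral exam 78 × 0.07 = 5.46
  Written test 90 × 0.14 = 12.6
  Applied module 25 × 0.07 = 1.75
  Ethics module 86 × 0.06 = 5.16
Sum = 66.76
66.76 ≥ 60 → Satisfactory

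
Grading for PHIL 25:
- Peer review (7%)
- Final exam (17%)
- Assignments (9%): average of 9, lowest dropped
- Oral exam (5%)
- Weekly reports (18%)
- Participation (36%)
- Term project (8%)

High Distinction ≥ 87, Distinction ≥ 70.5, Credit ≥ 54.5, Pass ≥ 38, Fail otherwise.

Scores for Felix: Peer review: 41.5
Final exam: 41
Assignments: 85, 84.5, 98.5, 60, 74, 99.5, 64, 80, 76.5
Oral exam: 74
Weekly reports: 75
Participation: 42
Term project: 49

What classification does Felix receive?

Pass

Assignments: drop 60 → average of remaining 8 = 662/8 = 82.75
Weighted total:
  Peer review 41.5 × 0.07 = 2.905
  Final exam 41 × 0.17 = 6.97
  Assignments 82.75 × 0.09 = 7.4475
  Oral exam 74 × 0.05 = 3.7
  Weekly reports 75 × 0.18 = 13.5
  Participation 42 × 0.36 = 15.12
  Term project 49 × 0.08 = 3.92
Sum = 53.5625
53.5625 is ≥ 38 and < 54.5 → Pass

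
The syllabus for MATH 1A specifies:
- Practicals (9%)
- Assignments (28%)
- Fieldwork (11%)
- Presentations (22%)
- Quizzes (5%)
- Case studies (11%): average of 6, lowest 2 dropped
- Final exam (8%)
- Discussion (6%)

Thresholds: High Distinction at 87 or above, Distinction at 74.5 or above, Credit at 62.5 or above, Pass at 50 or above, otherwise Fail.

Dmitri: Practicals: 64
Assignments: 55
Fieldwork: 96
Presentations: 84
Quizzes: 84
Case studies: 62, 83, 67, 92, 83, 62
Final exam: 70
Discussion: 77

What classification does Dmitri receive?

Credit

Case studies: drop 62, 62 → average of remaining 4 = 325/4 = 81.25
Weighted total:
  Practicals 64 × 0.09 = 5.76
  Assignments 55 × 0.28 = 15.4
  Fieldwork 96 × 0.11 = 10.56
  Presentations 84 × 0.22 = 18.48
  Quizzes 84 × 0.05 = 4.2
  Case studies 81.25 × 0.11 = 8.9375
  Final exam 70 × 0.08 = 5.6
  Discussion 77 × 0.06 = 4.62
Sum = 73.5575
73.5575 is ≥ 62.5 and < 74.5 → Credit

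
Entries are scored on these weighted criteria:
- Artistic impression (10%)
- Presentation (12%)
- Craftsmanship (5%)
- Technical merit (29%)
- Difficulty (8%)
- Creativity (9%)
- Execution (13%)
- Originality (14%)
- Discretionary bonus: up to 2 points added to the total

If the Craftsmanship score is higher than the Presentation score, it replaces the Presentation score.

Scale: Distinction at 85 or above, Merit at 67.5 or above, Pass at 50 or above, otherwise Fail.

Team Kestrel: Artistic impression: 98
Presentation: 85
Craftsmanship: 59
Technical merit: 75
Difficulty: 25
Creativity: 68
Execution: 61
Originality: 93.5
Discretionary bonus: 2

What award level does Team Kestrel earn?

Merit

Craftsmanship (59) ≤ Presentation (85), so Presentation stays at 85.
Weighted total:
  Artistic impression 98 × 0.1 = 9.8
  Presentation 85 × 0.12 = 10.2
  Craftsmanship 59 × 0.05 = 2.95
  Technical merit 75 × 0.29 = 21.75
  Difficulty 25 × 0.08 = 2
  Creativity 68 × 0.09 = 6.12
  Execution 61 × 0.13 = 7.93
  Originality 93.5 × 0.14 = 13.09
Sum = 73.84
Discretionary bonus: 73.84 + 2 = 75.84
75.84 is ≥ 67.5 and < 85 → Merit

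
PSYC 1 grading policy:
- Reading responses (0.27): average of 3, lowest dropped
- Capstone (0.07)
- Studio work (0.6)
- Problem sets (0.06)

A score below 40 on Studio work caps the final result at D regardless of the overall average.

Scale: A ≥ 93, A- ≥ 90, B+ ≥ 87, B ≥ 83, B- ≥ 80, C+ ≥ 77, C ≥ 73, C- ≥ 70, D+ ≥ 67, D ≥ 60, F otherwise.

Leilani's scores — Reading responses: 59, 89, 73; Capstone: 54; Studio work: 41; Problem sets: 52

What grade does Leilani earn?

F

Reading responses: drop 59 → average of remaining 2 = 162/2 = 81
Studio work score 41 ≥ 40: minimum met.
Weighted total:
  Reading responses 81 × 0.27 = 21.87
  Capstone 54 × 0.07 = 3.78
  Studio work 41 × 0.6 = 24.6
  Problem sets 52 × 0.06 = 3.12
Sum = 53.37
53.37 < 60 → F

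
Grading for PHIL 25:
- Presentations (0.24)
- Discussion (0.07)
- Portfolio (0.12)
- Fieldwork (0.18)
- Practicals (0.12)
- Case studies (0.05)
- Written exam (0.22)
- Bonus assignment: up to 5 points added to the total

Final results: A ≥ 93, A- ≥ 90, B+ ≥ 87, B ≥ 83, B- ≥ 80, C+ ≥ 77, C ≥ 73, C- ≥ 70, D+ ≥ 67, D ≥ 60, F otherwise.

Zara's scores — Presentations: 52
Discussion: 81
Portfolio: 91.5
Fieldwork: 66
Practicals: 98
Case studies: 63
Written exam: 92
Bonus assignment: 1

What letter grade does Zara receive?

Weighted total:
  Presentations 52 × 0.24 = 12.48
  Discussion 81 × 0.07 = 5.67
  Portfolio 91.5 × 0.12 = 10.98
  Fieldwork 66 × 0.18 = 11.88
  Practicals 98 × 0.12 = 11.76
  Case studies 63 × 0.05 = 3.15
  Written exam 92 × 0.22 = 20.24
Sum = 76.16
Bonus assignment: 76.16 + 1 = 77.16
77.16 is ≥ 77 and < 80 → C+

C+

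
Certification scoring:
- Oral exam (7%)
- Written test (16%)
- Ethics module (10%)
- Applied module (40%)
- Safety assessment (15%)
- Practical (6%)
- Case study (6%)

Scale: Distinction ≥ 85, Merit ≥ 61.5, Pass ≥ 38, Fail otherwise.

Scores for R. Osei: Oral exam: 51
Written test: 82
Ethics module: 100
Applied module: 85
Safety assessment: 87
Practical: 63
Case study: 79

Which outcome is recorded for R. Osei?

Weighted total:
  Oral exam 51 × 0.07 = 3.57
  Written test 82 × 0.16 = 13.12
  Ethics module 100 × 0.1 = 10
  Applied module 85 × 0.4 = 34
  Safety assessment 87 × 0.15 = 13.05
  Practical 63 × 0.06 = 3.78
  Case study 79 × 0.06 = 4.74
Sum = 82.26
82.26 is ≥ 61.5 and < 85 → Merit

Merit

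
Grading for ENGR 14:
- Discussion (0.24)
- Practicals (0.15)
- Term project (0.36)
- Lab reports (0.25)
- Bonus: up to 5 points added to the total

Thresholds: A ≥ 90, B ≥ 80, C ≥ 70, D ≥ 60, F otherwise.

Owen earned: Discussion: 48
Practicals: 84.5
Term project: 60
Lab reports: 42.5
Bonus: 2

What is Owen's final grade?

Weighted total:
  Discussion 48 × 0.24 = 11.52
  Practicals 84.5 × 0.15 = 12.675
  Term project 60 × 0.36 = 21.6
  Lab reports 42.5 × 0.25 = 10.625
Sum = 56.42
Bonus: 56.42 + 2 = 58.42
58.42 < 60 → F

F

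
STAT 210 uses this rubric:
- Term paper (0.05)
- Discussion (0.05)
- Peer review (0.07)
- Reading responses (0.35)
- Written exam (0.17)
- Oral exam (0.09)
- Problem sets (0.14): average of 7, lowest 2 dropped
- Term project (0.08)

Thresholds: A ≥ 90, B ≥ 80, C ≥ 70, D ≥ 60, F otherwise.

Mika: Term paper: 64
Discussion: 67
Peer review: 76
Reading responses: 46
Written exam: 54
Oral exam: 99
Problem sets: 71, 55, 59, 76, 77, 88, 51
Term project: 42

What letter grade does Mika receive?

F

Problem sets: drop 51, 55 → average of remaining 5 = 371/5 = 74.2
Weighted total:
  Term paper 64 × 0.05 = 3.2
  Discussion 67 × 0.05 = 3.35
  Peer review 76 × 0.07 = 5.32
  Reading responses 46 × 0.35 = 16.1
  Written exam 54 × 0.17 = 9.18
  Oral exam 99 × 0.09 = 8.91
  Problem sets 74.2 × 0.14 = 10.388
  Term project 42 × 0.08 = 3.36
Sum = 59.808
59.808 < 60 → F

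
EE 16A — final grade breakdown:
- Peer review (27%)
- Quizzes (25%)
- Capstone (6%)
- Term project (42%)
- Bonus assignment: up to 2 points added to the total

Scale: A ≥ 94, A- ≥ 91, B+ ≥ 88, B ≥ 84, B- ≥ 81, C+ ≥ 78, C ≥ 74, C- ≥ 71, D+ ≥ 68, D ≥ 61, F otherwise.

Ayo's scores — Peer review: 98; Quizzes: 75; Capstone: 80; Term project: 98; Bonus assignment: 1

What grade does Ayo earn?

A-

Weighted total:
  Peer review 98 × 0.27 = 26.46
  Quizzes 75 × 0.25 = 18.75
  Capstone 80 × 0.06 = 4.8
  Term project 98 × 0.42 = 41.16
Sum = 91.17
Bonus assignment: 91.17 + 1 = 92.17
92.17 is ≥ 91 and < 94 → A-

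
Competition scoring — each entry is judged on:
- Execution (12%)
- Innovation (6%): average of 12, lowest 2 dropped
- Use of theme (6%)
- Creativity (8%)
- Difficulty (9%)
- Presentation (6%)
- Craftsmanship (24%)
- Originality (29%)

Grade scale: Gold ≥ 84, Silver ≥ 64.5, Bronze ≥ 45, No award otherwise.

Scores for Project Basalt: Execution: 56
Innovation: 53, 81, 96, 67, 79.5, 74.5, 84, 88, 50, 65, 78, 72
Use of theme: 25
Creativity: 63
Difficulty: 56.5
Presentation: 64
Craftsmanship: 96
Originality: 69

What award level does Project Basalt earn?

Innovation: drop 50, 53 → average of remaining 10 = 785/10 = 78.5
Weighted total:
  Execution 56 × 0.12 = 6.72
  Innovation 78.5 × 0.06 = 4.71
  Use of theme 25 × 0.06 = 1.5
  Creativity 63 × 0.08 = 5.04
  Difficulty 56.5 × 0.09 = 5.085
  Presentation 64 × 0.06 = 3.84
  Craftsmanship 96 × 0.24 = 23.04
  Originality 69 × 0.29 = 20.01
Sum = 69.945
69.945 is ≥ 64.5 and < 84 → Silver

Silver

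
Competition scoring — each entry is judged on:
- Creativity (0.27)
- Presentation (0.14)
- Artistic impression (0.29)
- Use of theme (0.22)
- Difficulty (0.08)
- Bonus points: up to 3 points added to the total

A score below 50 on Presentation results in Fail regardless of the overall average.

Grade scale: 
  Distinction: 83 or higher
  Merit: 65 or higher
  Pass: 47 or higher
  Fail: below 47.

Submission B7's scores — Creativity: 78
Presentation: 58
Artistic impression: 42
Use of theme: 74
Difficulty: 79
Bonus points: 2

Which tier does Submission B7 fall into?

Presentation score 58 ≥ 50: minimum met.
Weighted total:
  Creativity 78 × 0.27 = 21.06
  Presentation 58 × 0.14 = 8.12
  Artistic impression 42 × 0.29 = 12.18
  Use of theme 74 × 0.22 = 16.28
  Difficulty 79 × 0.08 = 6.32
Sum = 63.96
Bonus points: 63.96 + 2 = 65.96
65.96 is ≥ 65 and < 83 → Merit

Merit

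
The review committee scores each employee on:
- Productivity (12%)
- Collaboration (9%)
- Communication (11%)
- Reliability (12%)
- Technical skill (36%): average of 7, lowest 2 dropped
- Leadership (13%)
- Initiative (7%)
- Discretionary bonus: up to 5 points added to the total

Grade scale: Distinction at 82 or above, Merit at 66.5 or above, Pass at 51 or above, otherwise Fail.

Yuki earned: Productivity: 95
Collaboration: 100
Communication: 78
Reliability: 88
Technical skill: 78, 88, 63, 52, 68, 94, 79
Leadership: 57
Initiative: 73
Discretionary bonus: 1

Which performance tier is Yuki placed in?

Distinction

Technical skill: drop 52, 63 → average of remaining 5 = 407/5 = 81.4
Weighted total:
  Productivity 95 × 0.12 = 11.4
  Collaboration 100 × 0.09 = 9
  Communication 78 × 0.11 = 8.58
  Reliability 88 × 0.12 = 10.56
  Technical skill 81.4 × 0.36 = 29.304
  Leadership 57 × 0.13 = 7.41
  Initiative 73 × 0.07 = 5.11
Sum = 81.364
Discretionary bonus: 81.364 + 1 = 82.364
82.364 ≥ 82 → Distinction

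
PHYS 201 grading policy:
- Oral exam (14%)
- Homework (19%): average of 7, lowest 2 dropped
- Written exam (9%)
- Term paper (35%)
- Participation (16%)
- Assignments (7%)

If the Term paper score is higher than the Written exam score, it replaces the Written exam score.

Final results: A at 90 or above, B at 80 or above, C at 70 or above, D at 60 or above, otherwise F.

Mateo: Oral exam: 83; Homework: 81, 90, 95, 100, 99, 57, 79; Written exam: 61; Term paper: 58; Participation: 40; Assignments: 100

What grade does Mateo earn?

Homework: drop 57, 79 → average of remaining 5 = 465/5 = 93
Term paper (58) ≤ Written exam (61), so Written exam stays at 61.
Weighted total:
  Oral exam 83 × 0.14 = 11.62
  Homework 93 × 0.19 = 17.67
  Written exam 61 × 0.09 = 5.49
  Term paper 58 × 0.35 = 20.3
  Participation 40 × 0.16 = 6.4
  Assignments 100 × 0.07 = 7
Sum = 68.48
68.48 is ≥ 60 and < 70 → D

D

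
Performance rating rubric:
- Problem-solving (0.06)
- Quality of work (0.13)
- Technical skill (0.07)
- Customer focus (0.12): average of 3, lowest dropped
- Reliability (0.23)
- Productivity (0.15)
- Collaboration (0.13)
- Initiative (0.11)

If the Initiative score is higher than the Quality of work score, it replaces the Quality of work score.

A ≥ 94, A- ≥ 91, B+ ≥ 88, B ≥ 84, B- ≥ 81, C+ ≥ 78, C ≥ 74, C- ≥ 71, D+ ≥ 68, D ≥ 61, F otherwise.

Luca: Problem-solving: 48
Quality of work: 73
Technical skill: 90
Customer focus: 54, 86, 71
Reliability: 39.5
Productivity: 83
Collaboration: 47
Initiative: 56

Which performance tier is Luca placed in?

Customer focus: drop 54 → average of remaining 2 = 157/2 = 78.5
Initiative (56) ≤ Quality of work (73), so Quality of work stays at 73.
Weighted total:
  Problem-solving 48 × 0.06 = 2.88
  Quality of work 73 × 0.13 = 9.49
  Technical skill 90 × 0.07 = 6.3
  Customer focus 78.5 × 0.12 = 9.42
  Reliability 39.5 × 0.23 = 9.085
  Productivity 83 × 0.15 = 12.45
  Collaboration 47 × 0.13 = 6.11
  Initiative 56 × 0.11 = 6.16
Sum = 61.895
61.895 is ≥ 61 and < 68 → D

D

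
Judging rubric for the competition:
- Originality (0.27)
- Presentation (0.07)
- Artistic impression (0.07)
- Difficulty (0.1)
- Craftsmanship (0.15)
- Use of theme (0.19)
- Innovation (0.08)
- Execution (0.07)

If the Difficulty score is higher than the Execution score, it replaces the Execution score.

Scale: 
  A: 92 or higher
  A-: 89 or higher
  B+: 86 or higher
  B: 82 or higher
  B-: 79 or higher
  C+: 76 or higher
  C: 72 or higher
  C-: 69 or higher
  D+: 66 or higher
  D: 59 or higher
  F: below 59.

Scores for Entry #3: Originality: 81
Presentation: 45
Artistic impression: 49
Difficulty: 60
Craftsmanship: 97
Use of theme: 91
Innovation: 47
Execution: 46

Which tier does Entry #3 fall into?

C

Difficulty (60) > Execution (46), so Execution counts as 60.
Weighted total:
  Originality 81 × 0.27 = 21.87
  Presentation 45 × 0.07 = 3.15
  Artistic impression 49 × 0.07 = 3.43
  Difficulty 60 × 0.1 = 6
  Craftsmanship 97 × 0.15 = 14.55
  Use of theme 91 × 0.19 = 17.29
  Innovation 47 × 0.08 = 3.76
  Execution 60 × 0.07 = 4.2
Sum = 74.25
74.25 is ≥ 72 and < 76 → C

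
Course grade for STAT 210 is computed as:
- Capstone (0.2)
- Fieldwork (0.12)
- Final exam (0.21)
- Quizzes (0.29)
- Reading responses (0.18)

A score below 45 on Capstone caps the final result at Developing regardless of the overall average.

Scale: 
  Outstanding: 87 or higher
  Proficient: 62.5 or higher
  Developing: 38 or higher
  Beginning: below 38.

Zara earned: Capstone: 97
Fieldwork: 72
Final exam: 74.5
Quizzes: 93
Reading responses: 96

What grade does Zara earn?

Outstanding

Capstone score 97 ≥ 45: minimum met.
Weighted total:
  Capstone 97 × 0.2 = 19.4
  Fieldwork 72 × 0.12 = 8.64
  Final exam 74.5 × 0.21 = 15.645
  Quizzes 93 × 0.29 = 26.97
  Reading responses 96 × 0.18 = 17.28
Sum = 87.935
87.935 ≥ 87 → Outstanding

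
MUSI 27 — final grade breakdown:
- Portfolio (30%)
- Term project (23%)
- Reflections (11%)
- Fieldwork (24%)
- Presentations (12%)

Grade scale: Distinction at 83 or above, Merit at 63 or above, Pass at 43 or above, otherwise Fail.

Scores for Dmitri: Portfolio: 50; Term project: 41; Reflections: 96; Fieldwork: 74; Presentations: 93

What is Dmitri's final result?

Merit

Weighted total:
  Portfolio 50 × 0.3 = 15
  Term project 41 × 0.23 = 9.43
  Reflections 96 × 0.11 = 10.56
  Fieldwork 74 × 0.24 = 17.76
  Presentations 93 × 0.12 = 11.16
Sum = 63.91
63.91 is ≥ 63 and < 83 → Merit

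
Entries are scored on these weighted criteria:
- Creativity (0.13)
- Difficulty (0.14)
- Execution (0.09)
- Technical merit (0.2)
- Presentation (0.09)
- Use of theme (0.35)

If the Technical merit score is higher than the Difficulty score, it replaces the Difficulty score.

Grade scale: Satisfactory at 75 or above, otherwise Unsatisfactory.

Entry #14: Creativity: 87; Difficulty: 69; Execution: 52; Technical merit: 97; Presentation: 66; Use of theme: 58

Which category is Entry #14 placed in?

Technical merit (97) > Difficulty (69), so Difficulty counts as 97.
Weighted total:
  Creativity 87 × 0.13 = 11.31
  Difficulty 97 × 0.14 = 13.58
  Execution 52 × 0.09 = 4.68
  Technical merit 97 × 0.2 = 19.4
  Presentation 66 × 0.09 = 5.94
  Use of theme 58 × 0.35 = 20.3
Sum = 75.21
75.21 ≥ 75 → Satisfactory

Satisfactory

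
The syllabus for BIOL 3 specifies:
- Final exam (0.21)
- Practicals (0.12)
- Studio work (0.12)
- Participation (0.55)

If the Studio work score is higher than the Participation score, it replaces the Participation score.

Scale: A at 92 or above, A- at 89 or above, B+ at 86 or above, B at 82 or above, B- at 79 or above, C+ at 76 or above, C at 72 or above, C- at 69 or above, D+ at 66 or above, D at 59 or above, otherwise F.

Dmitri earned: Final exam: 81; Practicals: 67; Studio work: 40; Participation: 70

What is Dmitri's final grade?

D+

Studio work (40) ≤ Participation (70), so Participation stays at 70.
Weighted total:
  Final exam 81 × 0.21 = 17.01
  Practicals 67 × 0.12 = 8.04
  Studio work 40 × 0.12 = 4.8
  Participation 70 × 0.55 = 38.5
Sum = 68.35
68.35 is ≥ 66 and < 69 → D+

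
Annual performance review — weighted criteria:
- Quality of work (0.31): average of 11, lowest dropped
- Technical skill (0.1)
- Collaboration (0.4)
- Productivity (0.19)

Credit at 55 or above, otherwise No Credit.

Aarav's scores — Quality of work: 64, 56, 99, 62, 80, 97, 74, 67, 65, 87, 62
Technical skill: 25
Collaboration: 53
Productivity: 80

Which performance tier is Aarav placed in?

Quality of work: drop 56 → average of remaining 10 = 757/10 = 75.7
Weighted total:
  Quality of work 75.7 × 0.31 = 23.467
  Technical skill 25 × 0.1 = 2.5
  Collaboration 53 × 0.4 = 21.2
  Productivity 80 × 0.19 = 15.2
Sum = 62.367
62.367 ≥ 55 → Credit

Credit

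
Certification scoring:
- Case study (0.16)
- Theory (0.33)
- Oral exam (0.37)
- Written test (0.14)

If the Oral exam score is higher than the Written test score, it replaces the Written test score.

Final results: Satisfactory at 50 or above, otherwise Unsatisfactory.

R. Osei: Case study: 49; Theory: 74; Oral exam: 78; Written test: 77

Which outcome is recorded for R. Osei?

Satisfactory

Oral exam (78) > Written test (77), so Written test counts as 78.
Weighted total:
  Case study 49 × 0.16 = 7.84
  Theory 74 × 0.33 = 24.42
  Oral exam 78 × 0.37 = 28.86
  Written test 78 × 0.14 = 10.92
Sum = 72.04
72.04 ≥ 50 → Satisfactory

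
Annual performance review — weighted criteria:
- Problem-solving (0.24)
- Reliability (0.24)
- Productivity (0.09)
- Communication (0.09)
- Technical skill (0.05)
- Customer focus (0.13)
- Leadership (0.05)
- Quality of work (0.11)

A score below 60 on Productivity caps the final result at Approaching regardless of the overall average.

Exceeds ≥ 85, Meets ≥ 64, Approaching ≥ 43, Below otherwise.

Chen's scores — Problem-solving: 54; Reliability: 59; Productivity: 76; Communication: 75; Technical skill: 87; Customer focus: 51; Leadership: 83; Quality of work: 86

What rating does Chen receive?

Meets

Productivity score 76 ≥ 60: minimum met.
Weighted total:
  Problem-solving 54 × 0.24 = 12.96
  Reliability 59 × 0.24 = 14.16
  Productivity 76 × 0.09 = 6.84
  Communication 75 × 0.09 = 6.75
  Technical skill 87 × 0.05 = 4.35
  Customer focus 51 × 0.13 = 6.63
  Leadership 83 × 0.05 = 4.15
  Quality of work 86 × 0.11 = 9.46
Sum = 65.3
65.3 is ≥ 64 and < 85 → Meets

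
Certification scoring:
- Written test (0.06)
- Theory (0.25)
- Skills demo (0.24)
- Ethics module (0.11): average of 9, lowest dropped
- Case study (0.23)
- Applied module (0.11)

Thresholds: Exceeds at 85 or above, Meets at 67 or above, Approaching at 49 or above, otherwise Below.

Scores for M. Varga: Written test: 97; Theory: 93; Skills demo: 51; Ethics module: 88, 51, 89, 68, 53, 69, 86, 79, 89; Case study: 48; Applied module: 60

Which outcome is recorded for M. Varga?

Meets

Ethics module: drop 51 → average of remaining 8 = 621/8 = 77.625
Weighted total:
  Written test 97 × 0.06 = 5.82
  Theory 93 × 0.25 = 23.25
  Skills demo 51 × 0.24 = 12.24
  Ethics module 77.625 × 0.11 = 8.53875
  Case study 48 × 0.23 = 11.04
  Applied module 60 × 0.11 = 6.6
Sum = 67.48875
67.48875 is ≥ 67 and < 85 → Meets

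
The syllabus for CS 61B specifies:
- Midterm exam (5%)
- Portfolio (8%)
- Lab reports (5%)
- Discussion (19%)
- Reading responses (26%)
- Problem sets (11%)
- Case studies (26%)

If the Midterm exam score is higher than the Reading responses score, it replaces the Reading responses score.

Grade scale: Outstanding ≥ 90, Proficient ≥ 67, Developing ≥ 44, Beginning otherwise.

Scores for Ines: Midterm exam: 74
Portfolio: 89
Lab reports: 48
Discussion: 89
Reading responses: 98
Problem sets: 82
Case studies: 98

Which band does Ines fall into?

Midterm exam (74) ≤ Reading responses (98), so Reading responses stays at 98.
Weighted total:
  Midterm exam 74 × 0.05 = 3.7
  Portfolio 89 × 0.08 = 7.12
  Lab reports 48 × 0.05 = 2.4
  Discussion 89 × 0.19 = 16.91
  Reading responses 98 × 0.26 = 25.48
  Problem sets 82 × 0.11 = 9.02
  Case studies 98 × 0.26 = 25.48
Sum = 90.11
90.11 ≥ 90 → Outstanding

Outstanding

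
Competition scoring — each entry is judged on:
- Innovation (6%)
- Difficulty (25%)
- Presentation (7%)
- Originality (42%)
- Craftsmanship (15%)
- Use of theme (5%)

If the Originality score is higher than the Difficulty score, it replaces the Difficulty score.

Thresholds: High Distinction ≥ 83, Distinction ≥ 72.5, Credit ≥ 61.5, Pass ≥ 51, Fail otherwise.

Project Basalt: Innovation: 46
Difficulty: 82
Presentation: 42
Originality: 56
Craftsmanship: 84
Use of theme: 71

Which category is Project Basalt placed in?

Credit

Originality (56) ≤ Difficulty (82), so Difficulty stays at 82.
Weighted total:
  Innovation 46 × 0.06 = 2.76
  Difficulty 82 × 0.25 = 20.5
  Presentation 42 × 0.07 = 2.94
  Originality 56 × 0.42 = 23.52
  Craftsmanship 84 × 0.15 = 12.6
  Use of theme 71 × 0.05 = 3.55
Sum = 65.87
65.87 is ≥ 61.5 and < 72.5 → Credit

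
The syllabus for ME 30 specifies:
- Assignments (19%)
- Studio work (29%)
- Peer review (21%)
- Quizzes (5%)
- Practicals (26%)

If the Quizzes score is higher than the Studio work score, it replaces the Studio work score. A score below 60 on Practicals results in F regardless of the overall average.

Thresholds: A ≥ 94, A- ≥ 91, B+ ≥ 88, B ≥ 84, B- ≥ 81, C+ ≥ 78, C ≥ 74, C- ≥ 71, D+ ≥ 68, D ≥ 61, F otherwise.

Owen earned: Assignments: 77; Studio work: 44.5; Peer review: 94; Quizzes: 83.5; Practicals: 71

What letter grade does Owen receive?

Quizzes (83.5) > Studio work (44.5), so Studio work counts as 83.5.
Practicals score 71 ≥ 60: minimum met.
Weighted total:
  Assignments 77 × 0.19 = 14.63
  Studio work 83.5 × 0.29 = 24.215
  Peer review 94 × 0.21 = 19.74
  Quizzes 83.5 × 0.05 = 4.175
  Practicals 71 × 0.26 = 18.46
Sum = 81.22
81.22 is ≥ 81 and < 84 → B-

B-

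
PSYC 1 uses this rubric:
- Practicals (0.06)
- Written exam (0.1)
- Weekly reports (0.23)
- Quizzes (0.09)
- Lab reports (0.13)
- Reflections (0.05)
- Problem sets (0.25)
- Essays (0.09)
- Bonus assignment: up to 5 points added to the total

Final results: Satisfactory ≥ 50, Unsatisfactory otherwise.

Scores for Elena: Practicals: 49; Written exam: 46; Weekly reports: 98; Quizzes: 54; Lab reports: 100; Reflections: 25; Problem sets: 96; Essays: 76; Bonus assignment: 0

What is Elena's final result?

Weighted total:
  Practicals 49 × 0.06 = 2.94
  Written exam 46 × 0.1 = 4.6
  Weekly reports 98 × 0.23 = 22.54
  Quizzes 54 × 0.09 = 4.86
  Lab reports 100 × 0.13 = 13
  Reflections 25 × 0.05 = 1.25
  Problem sets 96 × 0.25 = 24
  Essays 76 × 0.09 = 6.84
Sum = 80.03
Bonus assignment: 80.03 + 0 = 80.03
80.03 ≥ 50 → Satisfactory

Satisfactory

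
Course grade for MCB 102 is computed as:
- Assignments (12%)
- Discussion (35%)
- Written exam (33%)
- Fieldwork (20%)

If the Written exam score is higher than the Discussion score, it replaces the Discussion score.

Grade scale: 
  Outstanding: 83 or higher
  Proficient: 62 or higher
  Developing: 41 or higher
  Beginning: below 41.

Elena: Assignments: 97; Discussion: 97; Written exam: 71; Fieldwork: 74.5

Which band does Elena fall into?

Outstanding

Written exam (71) ≤ Discussion (97), so Discussion stays at 97.
Weighted total:
  Assignments 97 × 0.12 = 11.64
  Discussion 97 × 0.35 = 33.95
  Written exam 71 × 0.33 = 23.43
  Fieldwork 74.5 × 0.2 = 14.9
Sum = 83.92
83.92 ≥ 83 → Outstanding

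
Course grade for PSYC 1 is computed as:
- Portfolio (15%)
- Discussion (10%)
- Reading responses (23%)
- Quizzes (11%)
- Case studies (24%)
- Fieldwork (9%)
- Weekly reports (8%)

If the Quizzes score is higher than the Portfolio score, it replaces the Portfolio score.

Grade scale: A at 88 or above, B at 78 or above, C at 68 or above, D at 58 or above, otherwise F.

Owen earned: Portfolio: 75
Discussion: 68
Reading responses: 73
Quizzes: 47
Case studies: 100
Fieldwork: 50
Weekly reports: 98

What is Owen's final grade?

C

Quizzes (47) ≤ Portfolio (75), so Portfolio stays at 75.
Weighted total:
  Portfolio 75 × 0.15 = 11.25
  Discussion 68 × 0.1 = 6.8
  Reading responses 73 × 0.23 = 16.79
  Quizzes 47 × 0.11 = 5.17
  Case studies 100 × 0.24 = 24
  Fieldwork 50 × 0.09 = 4.5
  Weekly reports 98 × 0.08 = 7.84
Sum = 76.35
76.35 is ≥ 68 and < 78 → C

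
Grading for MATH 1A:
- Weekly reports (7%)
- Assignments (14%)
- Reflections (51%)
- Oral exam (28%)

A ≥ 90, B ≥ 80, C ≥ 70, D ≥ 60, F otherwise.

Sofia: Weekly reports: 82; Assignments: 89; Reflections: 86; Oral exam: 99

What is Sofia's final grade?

Weighted total:
  Weekly reports 82 × 0.07 = 5.74
  Assignments 89 × 0.14 = 12.46
  Reflections 86 × 0.51 = 43.86
  Oral exam 99 × 0.28 = 27.72
Sum = 89.78
89.78 is ≥ 80 and < 90 → B

B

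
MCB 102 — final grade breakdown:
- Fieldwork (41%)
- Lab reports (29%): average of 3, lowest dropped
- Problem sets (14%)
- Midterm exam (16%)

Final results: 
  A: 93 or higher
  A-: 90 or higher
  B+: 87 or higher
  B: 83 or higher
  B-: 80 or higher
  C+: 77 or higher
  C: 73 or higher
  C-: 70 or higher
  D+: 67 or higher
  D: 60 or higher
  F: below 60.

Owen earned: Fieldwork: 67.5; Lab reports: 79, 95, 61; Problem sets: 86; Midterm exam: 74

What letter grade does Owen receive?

C

Lab reports: drop 61 → average of remaining 2 = 174/2 = 87
Weighted total:
  Fieldwork 67.5 × 0.41 = 27.675
  Lab reports 87 × 0.29 = 25.23
  Problem sets 86 × 0.14 = 12.04
  Midterm exam 74 × 0.16 = 11.84
Sum = 76.785
76.785 is ≥ 73 and < 77 → C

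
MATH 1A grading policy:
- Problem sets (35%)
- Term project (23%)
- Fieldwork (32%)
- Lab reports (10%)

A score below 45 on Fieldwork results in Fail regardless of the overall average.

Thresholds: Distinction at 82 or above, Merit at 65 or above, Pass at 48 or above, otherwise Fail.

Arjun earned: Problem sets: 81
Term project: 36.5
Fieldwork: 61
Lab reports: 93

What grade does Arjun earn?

Fieldwork score 61 ≥ 45: minimum met.
Weighted total:
  Problem sets 81 × 0.35 = 28.35
  Term project 36.5 × 0.23 = 8.395
  Fieldwork 61 × 0.32 = 19.52
  Lab reports 93 × 0.1 = 9.3
Sum = 65.565
65.565 is ≥ 65 and < 82 → Merit

Merit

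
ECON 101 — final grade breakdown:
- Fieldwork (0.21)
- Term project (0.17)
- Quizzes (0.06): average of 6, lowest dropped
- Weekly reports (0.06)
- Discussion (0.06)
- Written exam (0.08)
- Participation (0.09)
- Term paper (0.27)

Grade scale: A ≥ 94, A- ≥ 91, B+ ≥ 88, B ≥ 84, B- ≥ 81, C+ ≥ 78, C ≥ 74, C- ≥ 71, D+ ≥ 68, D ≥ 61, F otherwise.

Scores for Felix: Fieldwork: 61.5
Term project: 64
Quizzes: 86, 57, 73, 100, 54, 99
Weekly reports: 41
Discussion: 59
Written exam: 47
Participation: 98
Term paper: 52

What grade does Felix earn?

D

Quizzes: drop 54 → average of remaining 5 = 415/5 = 83
Weighted total:
  Fieldwork 61.5 × 0.21 = 12.915
  Term project 64 × 0.17 = 10.88
  Quizzes 83 × 0.06 = 4.98
  Weekly reports 41 × 0.06 = 2.46
  Discussion 59 × 0.06 = 3.54
  Written exam 47 × 0.08 = 3.76
  Participation 98 × 0.09 = 8.82
  Term paper 52 × 0.27 = 14.04
Sum = 61.395
61.395 is ≥ 61 and < 68 → D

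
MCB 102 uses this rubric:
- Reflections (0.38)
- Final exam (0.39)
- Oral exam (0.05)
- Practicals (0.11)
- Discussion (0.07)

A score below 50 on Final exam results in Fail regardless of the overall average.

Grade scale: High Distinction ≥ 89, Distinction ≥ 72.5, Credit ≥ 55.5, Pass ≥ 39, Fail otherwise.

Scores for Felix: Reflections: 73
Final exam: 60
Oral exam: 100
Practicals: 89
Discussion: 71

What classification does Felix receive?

Final exam score 60 ≥ 50: minimum met.
Weighted total:
  Reflections 73 × 0.38 = 27.74
  Final exam 60 × 0.39 = 23.4
  Oral exam 100 × 0.05 = 5
  Practicals 89 × 0.11 = 9.79
  Discussion 71 × 0.07 = 4.97
Sum = 70.9
70.9 is ≥ 55.5 and < 72.5 → Credit

Credit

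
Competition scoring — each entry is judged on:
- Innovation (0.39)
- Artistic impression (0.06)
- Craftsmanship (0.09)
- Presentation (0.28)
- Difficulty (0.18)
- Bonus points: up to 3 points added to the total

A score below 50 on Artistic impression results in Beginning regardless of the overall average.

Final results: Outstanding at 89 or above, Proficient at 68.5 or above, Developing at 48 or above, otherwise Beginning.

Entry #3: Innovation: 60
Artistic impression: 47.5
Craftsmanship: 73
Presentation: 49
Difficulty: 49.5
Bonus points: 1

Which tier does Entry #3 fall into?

Beginning

Artistic impression score 47.5 < 50: minimum not met.
Weighted total:
  Innovation 60 × 0.39 = 23.4
  Artistic impression 47.5 × 0.06 = 2.85
  Craftsmanship 73 × 0.09 = 6.57
  Presentation 49 × 0.28 = 13.72
  Difficulty 49.5 × 0.18 = 8.91
Sum = 55.45
Bonus points: 55.45 + 1 = 56.45
Because the Artistic impression minimum was not met, the result is Beginning.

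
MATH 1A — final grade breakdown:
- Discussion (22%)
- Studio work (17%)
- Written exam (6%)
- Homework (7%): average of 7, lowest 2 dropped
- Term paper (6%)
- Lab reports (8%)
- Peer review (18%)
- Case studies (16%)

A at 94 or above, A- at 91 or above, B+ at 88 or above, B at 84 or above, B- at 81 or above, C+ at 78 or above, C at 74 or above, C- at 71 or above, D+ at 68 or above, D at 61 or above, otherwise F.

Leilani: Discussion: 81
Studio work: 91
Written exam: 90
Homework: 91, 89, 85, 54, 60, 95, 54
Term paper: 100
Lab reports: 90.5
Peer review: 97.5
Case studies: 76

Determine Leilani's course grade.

Homework: drop 54, 54 → average of remaining 5 = 420/5 = 84
Weighted total:
  Discussion 81 × 0.22 = 17.82
  Studio work 91 × 0.17 = 15.47
  Written exam 90 × 0.06 = 5.4
  Homework 84 × 0.07 = 5.88
  Term paper 100 × 0.06 = 6
  Lab reports 90.5 × 0.08 = 7.24
  Peer review 97.5 × 0.18 = 17.55
  Case studies 76 × 0.16 = 12.16
Sum = 87.52
87.52 is ≥ 84 and < 88 → B

B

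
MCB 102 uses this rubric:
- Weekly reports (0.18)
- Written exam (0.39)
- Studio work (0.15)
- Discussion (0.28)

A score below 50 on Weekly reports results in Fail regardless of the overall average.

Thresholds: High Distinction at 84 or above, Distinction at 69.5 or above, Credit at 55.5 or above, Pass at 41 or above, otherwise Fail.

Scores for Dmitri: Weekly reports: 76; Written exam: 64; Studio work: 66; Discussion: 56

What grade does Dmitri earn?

Credit

Weekly reports score 76 ≥ 50: minimum met.
Weighted total:
  Weekly reports 76 × 0.18 = 13.68
  Written exam 64 × 0.39 = 24.96
  Studio work 66 × 0.15 = 9.9
  Discussion 56 × 0.28 = 15.68
Sum = 64.22
64.22 is ≥ 55.5 and < 69.5 → Credit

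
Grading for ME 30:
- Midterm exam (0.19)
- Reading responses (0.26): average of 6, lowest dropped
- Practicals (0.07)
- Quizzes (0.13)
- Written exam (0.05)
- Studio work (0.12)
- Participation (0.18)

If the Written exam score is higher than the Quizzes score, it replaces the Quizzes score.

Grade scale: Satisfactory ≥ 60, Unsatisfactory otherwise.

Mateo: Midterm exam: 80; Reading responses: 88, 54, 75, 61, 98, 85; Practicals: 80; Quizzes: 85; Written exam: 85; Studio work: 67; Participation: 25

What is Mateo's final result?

Reading responses: drop 54 → average of remaining 5 = 407/5 = 81.4
Written exam (85) ≤ Quizzes (85), so Quizzes stays at 85.
Weighted total:
  Midterm exam 80 × 0.19 = 15.2
  Reading responses 81.4 × 0.26 = 21.164
  Practicals 80 × 0.07 = 5.6
  Quizzes 85 × 0.13 = 11.05
  Written exam 85 × 0.05 = 4.25
  Studio work 67 × 0.12 = 8.04
  Participation 25 × 0.18 = 4.5
Sum = 69.804
69.804 ≥ 60 → Satisfactory

Satisfactory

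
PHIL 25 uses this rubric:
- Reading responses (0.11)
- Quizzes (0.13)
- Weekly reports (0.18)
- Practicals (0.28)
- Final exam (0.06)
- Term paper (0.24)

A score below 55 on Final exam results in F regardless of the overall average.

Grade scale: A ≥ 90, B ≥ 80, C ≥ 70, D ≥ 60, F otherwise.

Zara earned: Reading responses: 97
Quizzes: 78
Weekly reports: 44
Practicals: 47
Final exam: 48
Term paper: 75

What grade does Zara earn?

Final exam score 48 < 55: minimum not met.
Weighted total:
  Reading responses 97 × 0.11 = 10.67
  Quizzes 78 × 0.13 = 10.14
  Weekly reports 44 × 0.18 = 7.92
  Practicals 47 × 0.28 = 13.16
  Final exam 48 × 0.06 = 2.88
  Term paper 75 × 0.24 = 18
Sum = 62.77
Because the Final exam minimum was not met, the result is F.

F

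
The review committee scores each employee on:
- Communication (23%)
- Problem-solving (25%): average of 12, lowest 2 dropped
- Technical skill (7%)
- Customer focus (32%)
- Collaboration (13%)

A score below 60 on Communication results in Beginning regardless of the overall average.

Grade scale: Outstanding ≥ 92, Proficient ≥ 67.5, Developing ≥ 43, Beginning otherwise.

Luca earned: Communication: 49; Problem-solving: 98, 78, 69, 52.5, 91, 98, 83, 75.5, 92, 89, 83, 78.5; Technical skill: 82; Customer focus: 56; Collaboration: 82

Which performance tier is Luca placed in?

Beginning

Problem-solving: drop 52.5, 69 → average of remaining 10 = 866/10 = 86.6
Communication score 49 < 60: minimum not met.
Weighted total:
  Communication 49 × 0.23 = 11.27
  Problem-solving 86.6 × 0.25 = 21.65
  Technical skill 82 × 0.07 = 5.74
  Customer focus 56 × 0.32 = 17.92
  Collaboration 82 × 0.13 = 10.66
Sum = 67.24
Because the Communication minimum was not met, the result is Beginning.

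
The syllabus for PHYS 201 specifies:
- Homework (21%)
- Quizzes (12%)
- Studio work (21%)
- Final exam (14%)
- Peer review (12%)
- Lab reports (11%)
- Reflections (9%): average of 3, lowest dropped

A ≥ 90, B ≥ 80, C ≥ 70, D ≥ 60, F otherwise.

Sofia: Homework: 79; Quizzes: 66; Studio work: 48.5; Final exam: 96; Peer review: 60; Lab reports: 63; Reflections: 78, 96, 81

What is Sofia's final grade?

Reflections: drop 78 → average of remaining 2 = 177/2 = 88.5
Weighted total:
  Homework 79 × 0.21 = 16.59
  Quizzes 66 × 0.12 = 7.92
  Studio work 48.5 × 0.21 = 10.185
  Final exam 96 × 0.14 = 13.44
  Peer review 60 × 0.12 = 7.2
  Lab reports 63 × 0.11 = 6.93
  Reflections 88.5 × 0.09 = 7.965
Sum = 70.23
70.23 is ≥ 70 and < 80 → C

C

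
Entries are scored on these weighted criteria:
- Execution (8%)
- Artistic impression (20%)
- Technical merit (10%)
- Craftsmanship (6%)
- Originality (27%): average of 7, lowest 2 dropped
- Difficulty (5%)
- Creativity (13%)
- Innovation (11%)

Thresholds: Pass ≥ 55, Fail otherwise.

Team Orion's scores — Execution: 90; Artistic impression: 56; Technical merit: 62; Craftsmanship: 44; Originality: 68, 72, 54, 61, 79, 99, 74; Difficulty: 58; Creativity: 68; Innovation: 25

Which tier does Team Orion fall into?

Originality: drop 54, 61 → average of remaining 5 = 392/5 = 78.4
Weighted total:
  Execution 90 × 0.08 = 7.2
  Artistic impression 56 × 0.2 = 11.2
  Technical merit 62 × 0.1 = 6.2
  Craftsmanship 44 × 0.06 = 2.64
  Originality 78.4 × 0.27 = 21.168
  Difficulty 58 × 0.05 = 2.9
  Creativity 68 × 0.13 = 8.84
  Innovation 25 × 0.11 = 2.75
Sum = 62.898
62.898 ≥ 55 → Pass

Pass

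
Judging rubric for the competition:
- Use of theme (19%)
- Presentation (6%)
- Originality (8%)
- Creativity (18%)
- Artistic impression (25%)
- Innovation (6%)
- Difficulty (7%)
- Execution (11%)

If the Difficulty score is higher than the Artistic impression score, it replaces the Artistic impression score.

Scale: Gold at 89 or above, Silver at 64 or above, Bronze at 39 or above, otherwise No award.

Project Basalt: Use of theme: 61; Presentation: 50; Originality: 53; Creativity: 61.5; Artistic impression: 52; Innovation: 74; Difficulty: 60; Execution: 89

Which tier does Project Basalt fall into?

Difficulty (60) > Artistic impression (52), so Artistic impression counts as 60.
Weighted total:
  Use of theme 61 × 0.19 = 11.59
  Presentation 50 × 0.06 = 3
  Originality 53 × 0.08 = 4.24
  Creativity 61.5 × 0.18 = 11.07
  Artistic impression 60 × 0.25 = 15
  Innovation 74 × 0.06 = 4.44
  Difficulty 60 × 0.07 = 4.2
  Execution 89 × 0.11 = 9.79
Sum = 63.33
63.33 is ≥ 39 and < 64 → Bronze

Bronze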